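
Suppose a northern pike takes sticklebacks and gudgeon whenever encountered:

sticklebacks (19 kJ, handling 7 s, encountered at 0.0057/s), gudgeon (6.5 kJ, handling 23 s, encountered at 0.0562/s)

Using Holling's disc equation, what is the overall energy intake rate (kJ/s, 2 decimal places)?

R = Σλ_iE_i / (1 + Σλ_ih_i)
Numerator: 0.0057×19 + 0.0562×6.5 = 0.4736
Denominator: 1 + 0.0057×7 + 0.0562×23 = 2.333
R = 0.4736/2.333 = 0.203 kJ/s

0.20 kJ/s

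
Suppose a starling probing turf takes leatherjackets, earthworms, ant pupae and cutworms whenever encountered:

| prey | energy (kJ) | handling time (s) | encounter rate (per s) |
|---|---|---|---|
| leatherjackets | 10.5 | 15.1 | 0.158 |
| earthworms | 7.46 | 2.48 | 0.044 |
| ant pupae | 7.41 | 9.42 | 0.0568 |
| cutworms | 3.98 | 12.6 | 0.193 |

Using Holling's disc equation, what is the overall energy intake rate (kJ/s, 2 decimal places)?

0.49 kJ/s

Energy encountered per unit search time: 0.158×10.5 + 0.044×7.46 + 0.0568×7.41 + 0.193×3.98 = 3.176 kJ/s.
Handling time per unit search time: 0.158×15.1 + 0.044×2.48 + 0.0568×9.42 + 0.193×12.6 = 5.462.
Rate = 3.176/(1 + 5.462) = 0.4915 kJ/s.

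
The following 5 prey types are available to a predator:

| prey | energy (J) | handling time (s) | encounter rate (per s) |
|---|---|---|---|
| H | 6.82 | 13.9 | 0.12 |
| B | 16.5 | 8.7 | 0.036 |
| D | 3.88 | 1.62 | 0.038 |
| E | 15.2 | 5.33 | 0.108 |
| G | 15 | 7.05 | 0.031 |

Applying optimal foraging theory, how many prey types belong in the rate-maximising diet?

Profitabilities (E/h, J/s): E 2.85, D 2.4, G 2.13, B 1.9, H 0.491. Add prey in this order while the next type's profitability exceeds the intake rate on those already taken.
Rate on top 1: 1.042. D: 2.4 > 1.042 → include.
Rate on top 2: 1.093. G: 2.13 > 1.093 → include.
Rate on top 3: 1.215. B: 1.9 > 1.215 → include.
Rate on top 4: 1.313. H: 0.491 < 1.313 → exclude; stop.
Optimal diet: E, D, G, B — 4 of 5 types.

4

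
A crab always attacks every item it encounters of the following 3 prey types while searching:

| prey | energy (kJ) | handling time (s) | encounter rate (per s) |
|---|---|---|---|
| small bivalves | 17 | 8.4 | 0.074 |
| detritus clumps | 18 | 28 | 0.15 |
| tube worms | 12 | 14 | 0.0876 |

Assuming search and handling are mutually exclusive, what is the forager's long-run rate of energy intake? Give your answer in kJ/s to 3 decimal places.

0.711 kJ/s

R = Σλ_iE_i / (1 + Σλ_ih_i)
Numerator: 0.074×17 + 0.15×18 + 0.0876×12 = 5.009
Denominator: 1 + 0.074×8.4 + 0.15×28 + 0.0876×14 = 7.048
R = 5.009/7.048 = 0.7107 kJ/s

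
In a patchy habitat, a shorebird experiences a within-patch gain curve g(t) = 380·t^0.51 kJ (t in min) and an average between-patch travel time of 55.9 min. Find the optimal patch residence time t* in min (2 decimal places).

58.18 min

By the marginal value theorem, leave when the instantaneous gain rate g'(t) equals the habitat-wide average g(t)/(T + t).
g'(t) = 0.51·380·t^-0.49. Setting 0.51·380·t^-0.49 = 380·t^0.51/(55.9+t) gives 0.51(55.9+t) = t, so 0.49·t = 0.51×55.9.
t* = 0.51×55.9/0.49 = 58.18 min.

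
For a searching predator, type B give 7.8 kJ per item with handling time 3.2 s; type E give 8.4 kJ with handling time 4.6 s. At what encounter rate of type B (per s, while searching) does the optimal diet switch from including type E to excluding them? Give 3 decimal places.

0.933 per s

At the threshold, the rate on type B alone equals the profitability of type E: λ·7.8/(1 + λ·3.2) = 8.4/4.6 = 1.826.
Rearranging, λ(7.8 − 1.826×3.2) = 1.826, so λ = 1.826/1.957 = 0.9333 per s.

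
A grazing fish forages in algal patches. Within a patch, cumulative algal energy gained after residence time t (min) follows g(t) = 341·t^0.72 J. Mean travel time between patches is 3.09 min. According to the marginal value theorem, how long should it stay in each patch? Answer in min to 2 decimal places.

7.95 min

Optimal t* satisfies g'(t*) = g(t*)/(T + t*).
g'(t) = 0.72·341·t^-0.28. Setting 0.72·341·t^-0.28 = 341·t^0.72/(3.09+t) gives 0.72(3.09+t) = t, so 0.28·t = 0.72×3.09.
t* = 0.72×3.09/0.28 = 7.946 min.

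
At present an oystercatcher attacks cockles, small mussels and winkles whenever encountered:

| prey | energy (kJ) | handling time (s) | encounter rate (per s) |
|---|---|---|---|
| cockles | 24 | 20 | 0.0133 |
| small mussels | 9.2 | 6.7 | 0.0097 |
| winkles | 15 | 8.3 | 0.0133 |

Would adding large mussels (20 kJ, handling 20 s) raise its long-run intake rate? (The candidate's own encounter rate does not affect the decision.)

Yes

Current rate: (0.0133×24 + 0.0097×9.2 + 0.0133×15)/(1 + 0.0133×20 + 0.0097×6.7 + 0.0133×8.3) = 0.4218 kJ/s.
Profitability of large mussels: 20/20 = 1 kJ/s.
1 > 0.4218, so adding large mussels raises the average — include it.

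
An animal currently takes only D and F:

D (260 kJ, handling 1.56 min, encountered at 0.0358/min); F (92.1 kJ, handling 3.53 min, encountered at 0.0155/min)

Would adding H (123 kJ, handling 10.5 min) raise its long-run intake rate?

Current rate: (0.0358×260 + 0.0155×92.1)/(1 + 0.0358×1.56 + 0.0155×3.53) = 9.667 kJ/min.
Profitability of H: 123/10.5 = 11.71 kJ/min.
Since 11.71 > R, including H increases the long-run rate.

Yes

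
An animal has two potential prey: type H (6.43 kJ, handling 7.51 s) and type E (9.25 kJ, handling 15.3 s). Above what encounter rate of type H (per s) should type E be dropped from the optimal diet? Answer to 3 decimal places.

0.320 per s

Drop type E once their profitability E₂/h₂ falls below the rate achievable on type H alone: E₂/h₂ = λE₁/(1 + λh₁).
Solve for λ: λE₁h₂ = E₂(1 + λh₁) → λ(E₁h₂ − E₂h₁) = E₂ → λ = E₂/(E₁h₂ − E₂h₁).
λ = 9.25/(6.43×15.3 − 9.25×7.51) = 9.25/28.91 = 0.3199 per s.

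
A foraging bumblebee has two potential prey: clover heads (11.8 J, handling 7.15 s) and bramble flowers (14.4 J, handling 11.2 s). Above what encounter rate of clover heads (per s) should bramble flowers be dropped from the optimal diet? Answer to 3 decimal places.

0.493 per s

Drop bramble flowers once their profitability E₂/h₂ falls below the rate achievable on clover heads alone: E₂/h₂ = λE₁/(1 + λh₁).
Solve for λ: λE₁h₂ = E₂(1 + λh₁) → λ(E₁h₂ − E₂h₁) = E₂ → λ = E₂/(E₁h₂ − E₂h₁).
λ = 14.4/(11.8×11.2 − 14.4×7.15) = 14.4/29.2 = 0.4932 per s.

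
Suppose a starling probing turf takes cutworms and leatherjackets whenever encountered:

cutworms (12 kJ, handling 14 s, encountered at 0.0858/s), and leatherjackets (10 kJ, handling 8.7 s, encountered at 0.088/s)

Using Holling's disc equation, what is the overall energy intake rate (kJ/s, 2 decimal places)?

0.64 kJ/s

Energy encountered per unit search time: 0.0858×12 + 0.088×10 = 1.91 kJ/s.
Handling time per unit search time: 0.0858×14 + 0.088×8.7 = 1.967.
Rate = 1.91/(1 + 1.967) = 0.6437 kJ/s.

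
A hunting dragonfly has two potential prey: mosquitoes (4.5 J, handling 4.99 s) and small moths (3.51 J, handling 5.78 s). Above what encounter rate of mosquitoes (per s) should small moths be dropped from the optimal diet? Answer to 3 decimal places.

Drop small moths once their profitability E₂/h₂ falls below the rate achievable on mosquitoes alone: E₂/h₂ = λE₁/(1 + λh₁).
Solve for λ: λE₁h₂ = E₂(1 + λh₁) → λ(E₁h₂ − E₂h₁) = E₂ → λ = E₂/(E₁h₂ − E₂h₁).
λ = 3.51/(4.5×5.78 − 3.51×4.99) = 3.51/8.495 = 0.4132 per s.

0.413 per s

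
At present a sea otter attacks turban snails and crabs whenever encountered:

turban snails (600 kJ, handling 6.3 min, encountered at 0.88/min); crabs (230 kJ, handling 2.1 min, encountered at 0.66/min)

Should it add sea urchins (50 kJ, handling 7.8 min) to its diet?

Intake rate on the current diet: R = (0.88×600 + 0.66×230) / (1 + 0.88×6.3 + 0.66×2.1) = 679.8/7.93 = 85.73 kJ/min.
sea urchins: E/h = 50/7.8 = 6.41 kJ/min.
6.41 < 85.73, so adding sea urchins would lower the average — exclude it.

No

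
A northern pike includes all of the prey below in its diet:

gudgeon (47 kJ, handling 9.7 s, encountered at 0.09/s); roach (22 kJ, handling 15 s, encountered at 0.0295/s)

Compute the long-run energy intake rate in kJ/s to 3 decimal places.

Energy encountered per unit search time: 0.09×47 + 0.0295×22 = 4.879 kJ/s.
Handling time per unit search time: 0.09×9.7 + 0.0295×15 = 1.316.
Rate = 4.879/(1 + 1.316) = 2.107 kJ/s.

2.107 kJ/s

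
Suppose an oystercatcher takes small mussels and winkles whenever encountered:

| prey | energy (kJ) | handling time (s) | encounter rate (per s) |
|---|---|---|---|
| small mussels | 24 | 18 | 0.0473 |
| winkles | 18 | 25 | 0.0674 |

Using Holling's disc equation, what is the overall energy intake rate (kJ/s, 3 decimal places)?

0.664 kJ/s

R = Σλ_iE_i / (1 + Σλ_ih_i)
Numerator: 0.0473×24 + 0.0674×18 = 2.348
Denominator: 1 + 0.0473×18 + 0.0674×25 = 3.536
R = 2.348/3.536 = 0.6641 kJ/s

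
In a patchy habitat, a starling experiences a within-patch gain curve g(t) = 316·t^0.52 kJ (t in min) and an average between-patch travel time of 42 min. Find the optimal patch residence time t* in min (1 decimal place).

45.5 min

Optimal t* satisfies g'(t*) = g(t*)/(T + t*).
g'(t) = 0.52·316·t^-0.48. Setting 0.52·316·t^-0.48 = 316·t^0.52/(42+t) gives 0.52(42+t) = t, so 0.48·t = 0.52×42.
t* = 0.52×42/0.48 = 45.5 min.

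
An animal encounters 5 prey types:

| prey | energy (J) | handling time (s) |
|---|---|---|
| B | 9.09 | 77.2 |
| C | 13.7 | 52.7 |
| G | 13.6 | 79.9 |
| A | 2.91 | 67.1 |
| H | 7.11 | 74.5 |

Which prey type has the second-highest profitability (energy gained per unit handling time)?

Profitability E/h (J/s): B = 9.09/77.2 = 0.118, C = 13.7/52.7 = 0.26, G = 13.6/79.9 = 0.17, A = 2.91/67.1 = 0.0434, H = 7.11/74.5 = 0.0954.
Ranked: C > G > B > H > A.

G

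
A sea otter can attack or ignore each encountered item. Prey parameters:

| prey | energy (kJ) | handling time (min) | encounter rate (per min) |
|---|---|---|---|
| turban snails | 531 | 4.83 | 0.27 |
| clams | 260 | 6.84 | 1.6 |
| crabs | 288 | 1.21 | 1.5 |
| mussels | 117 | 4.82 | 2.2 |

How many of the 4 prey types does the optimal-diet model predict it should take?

E/h in descending order: crabs 238, turban snails 110, clams 38, mussels 24.3 kJ/min. The optimal diet is the largest prefix of this list for which every included type satisfies E_i/h_i > R on the types above it.
Rate on top 1: 153.5. turban snails: 110 < 153.5 → exclude; stop.
Optimal diet: crabs — 1 of 4 types.

1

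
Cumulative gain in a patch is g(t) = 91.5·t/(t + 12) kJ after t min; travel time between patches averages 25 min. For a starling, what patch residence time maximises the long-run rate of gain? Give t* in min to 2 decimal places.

17.32 min

By the marginal value theorem, leave when the instantaneous gain rate g'(t) equals the habitat-wide average g(t)/(T + t).
g'(t) = 91.5·12/(t + 12)². Setting 91.5·12/(t+12)² = 91.5t/[(t+12)(25+t)] gives 12(25+t) = t(t+12), so t² = 12×25 = 300.
t* = √300 = 17.32 min.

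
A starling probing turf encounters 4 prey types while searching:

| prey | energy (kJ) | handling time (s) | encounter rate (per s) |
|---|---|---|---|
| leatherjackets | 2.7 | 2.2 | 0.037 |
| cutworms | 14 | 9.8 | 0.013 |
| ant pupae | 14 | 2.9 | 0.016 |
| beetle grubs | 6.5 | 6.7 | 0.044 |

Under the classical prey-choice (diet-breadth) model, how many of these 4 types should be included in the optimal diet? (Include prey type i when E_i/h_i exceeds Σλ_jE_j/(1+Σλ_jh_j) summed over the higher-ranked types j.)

4

Rank by E/h (kJ/s): ant pupae 4.83, cutworms 1.43, leatherjackets 1.23, beetle grubs 0.97. Include each in turn until the next type's E/h falls below the running intake rate.
Rate on top 1: 0.2141. cutworms: 1.43 > 0.2141 → include.
Rate on top 2: 0.3459. leatherjackets: 1.23 > 0.3459 → include.
Rate on top 3: 0.403. beetle grubs: 0.97 > 0.403 → include.
Optimal diet: ant pupae, cutworms, leatherjackets, beetle grubs — 4 of 4 types.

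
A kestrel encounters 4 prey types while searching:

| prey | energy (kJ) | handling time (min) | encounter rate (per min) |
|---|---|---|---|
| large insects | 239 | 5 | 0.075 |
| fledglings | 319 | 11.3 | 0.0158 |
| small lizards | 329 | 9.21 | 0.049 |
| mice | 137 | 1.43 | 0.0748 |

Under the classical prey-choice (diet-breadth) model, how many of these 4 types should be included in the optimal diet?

Profitabilities (E/h, kJ/min): mice 95.8, large insects 47.8, small lizards 35.7, fledglings 28.2. Add prey in this order while the next type's profitability exceeds the intake rate on those already taken.
Rate on top 1: 9.257. large insects: 47.8 > 9.257 → include.
Rate on top 2: 19.01. small lizards: 35.7 > 19.01 → include.
Rate on top 3: 22.91. fledglings: 28.2 > 22.91 → include.
Optimal diet: mice, large insects, small lizards, fledglings — 4 of 4 types.

4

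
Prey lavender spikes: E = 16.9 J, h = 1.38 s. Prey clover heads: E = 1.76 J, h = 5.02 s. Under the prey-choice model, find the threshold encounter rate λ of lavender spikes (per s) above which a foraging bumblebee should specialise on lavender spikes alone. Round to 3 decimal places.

0.021 per s

At the threshold, the rate on lavender spikes alone equals the profitability of clover heads: λ·16.9/(1 + λ·1.38) = 1.76/5.02 = 0.3506.
Rearranging, λ(16.9 − 0.3506×1.38) = 0.3506, so λ = 0.3506/16.42 = 0.02136 per s.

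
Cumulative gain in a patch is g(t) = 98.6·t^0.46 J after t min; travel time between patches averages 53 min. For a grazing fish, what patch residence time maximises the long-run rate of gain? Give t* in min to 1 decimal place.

45.1 min

By the marginal value theorem, leave when the instantaneous gain rate g'(t) equals the habitat-wide average g(t)/(T + t).
g'(t) = 0.46·98.6·t^-0.54. Setting 0.46·98.6·t^-0.54 = 98.6·t^0.46/(53+t) gives 0.46(53+t) = t, so 0.54·t = 0.46×53.
t* = 0.46×53/0.54 = 45.15 min.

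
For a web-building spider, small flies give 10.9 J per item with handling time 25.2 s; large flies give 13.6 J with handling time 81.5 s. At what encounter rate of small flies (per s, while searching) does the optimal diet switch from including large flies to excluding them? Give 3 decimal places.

0.025 per s

At the threshold, the rate on small flies alone equals the profitability of large flies: λ·10.9/(1 + λ·25.2) = 13.6/81.5 = 0.1669.
Rearranging, λ(10.9 − 0.1669×25.2) = 0.1669, so λ = 0.1669/6.695 = 0.02493 per s.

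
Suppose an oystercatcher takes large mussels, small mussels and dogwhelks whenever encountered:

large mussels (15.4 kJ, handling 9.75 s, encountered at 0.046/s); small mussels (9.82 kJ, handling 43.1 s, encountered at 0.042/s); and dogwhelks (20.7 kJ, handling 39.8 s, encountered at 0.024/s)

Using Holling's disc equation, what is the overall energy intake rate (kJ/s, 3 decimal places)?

R = Σλ_iE_i / (1 + Σλ_ih_i)
Numerator: 0.046×15.4 + 0.042×9.82 + 0.024×20.7 = 1.618
Denominator: 1 + 0.046×9.75 + 0.042×43.1 + 0.024×39.8 = 4.214
R = 1.618/4.214 = 0.3839 kJ/s

0.384 kJ/s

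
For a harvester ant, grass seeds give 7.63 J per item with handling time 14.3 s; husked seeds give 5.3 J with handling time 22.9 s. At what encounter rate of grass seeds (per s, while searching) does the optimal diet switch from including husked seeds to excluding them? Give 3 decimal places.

The zero-one rule: include husked seeds iff E₂/h₂ > λE₁/(1+λh₁). Equality gives the switch point.
λE₁h₂ = E₂ + λE₂h₁ ⇒ λ = E₂/(E₁h₂ − E₂h₁) = 5.3/(174.7 − 75.79) = 0.05357 per s.

0.054 per s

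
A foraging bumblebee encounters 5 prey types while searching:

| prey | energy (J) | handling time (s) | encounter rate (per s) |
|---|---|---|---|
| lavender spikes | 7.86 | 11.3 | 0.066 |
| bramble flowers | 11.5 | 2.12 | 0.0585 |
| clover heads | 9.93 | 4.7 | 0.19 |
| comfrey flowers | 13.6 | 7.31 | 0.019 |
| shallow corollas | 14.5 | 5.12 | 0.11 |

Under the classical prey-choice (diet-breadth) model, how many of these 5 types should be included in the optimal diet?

4

E/h in descending order: bramble flowers 5.42, shallow corollas 2.83, clover heads 2.11, comfrey flowers 1.86, lavender spikes 0.696 J/s. The optimal diet is the largest prefix of this list for which every included type satisfies E_i/h_i > R on the types above it.
Rate on top 1: 0.5985. shallow corollas: 2.83 > 0.5985 → include.
Rate on top 2: 1.344. clover heads: 2.11 > 1.344 → include.
Rate on top 3: 1.61. comfrey flowers: 1.86 > 1.61 → include.
Rate on top 4: 1.623. lavender spikes: 0.696 < 1.623 → exclude; stop.
Optimal diet: bramble flowers, shallow corollas, clover heads, comfrey flowers — 4 of 5 types.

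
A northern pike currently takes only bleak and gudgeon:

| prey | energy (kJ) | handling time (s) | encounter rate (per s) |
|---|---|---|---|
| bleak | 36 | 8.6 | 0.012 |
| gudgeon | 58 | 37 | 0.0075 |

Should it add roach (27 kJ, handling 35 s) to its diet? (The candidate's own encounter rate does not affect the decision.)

Yes

On bleak and gudgeon alone, R = ΣλE/(1+Σλh) = 0.867/1.381 = 0.6279 kJ/s.
roach: E/h = 27/35 = 0.7714 kJ/s.
0.7714 > 0.6279, so adding roach raises the average — include it.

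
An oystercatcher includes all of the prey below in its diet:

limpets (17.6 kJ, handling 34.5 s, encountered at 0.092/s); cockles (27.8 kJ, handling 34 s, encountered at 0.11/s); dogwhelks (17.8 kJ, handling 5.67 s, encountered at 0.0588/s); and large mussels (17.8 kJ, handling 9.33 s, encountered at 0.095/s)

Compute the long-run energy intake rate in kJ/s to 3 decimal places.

0.812 kJ/s

R = (0.092×17.6 + 0.11×27.8 + 0.0588×17.8 + 0.095×17.8) / (1 + 0.092×34.5 + 0.11×34 + 0.0588×5.67 + 0.095×9.33) = 7.415/9.134 = 0.8118 kJ/s.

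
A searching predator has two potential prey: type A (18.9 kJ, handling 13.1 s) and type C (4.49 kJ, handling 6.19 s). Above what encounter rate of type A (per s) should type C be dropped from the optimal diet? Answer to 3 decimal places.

0.077 per s

Drop type C once their profitability E₂/h₂ falls below the rate achievable on type A alone: E₂/h₂ = λE₁/(1 + λh₁).
Solve for λ: λE₁h₂ = E₂(1 + λh₁) → λ(E₁h₂ − E₂h₁) = E₂ → λ = E₂/(E₁h₂ − E₂h₁).
λ = 4.49/(18.9×6.19 − 4.49×13.1) = 4.49/58.17 = 0.07718 per s.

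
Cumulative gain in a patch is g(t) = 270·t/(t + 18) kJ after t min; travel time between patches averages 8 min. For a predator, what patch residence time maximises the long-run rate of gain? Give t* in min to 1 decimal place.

12.0 min

Optimal t* satisfies g'(t*) = g(t*)/(T + t*).
g'(t) = 270·18/(t + 18)². Setting 270·18/(t+18)² = 270t/[(t+18)(8+t)] gives 18(8+t) = t(t+18), so t² = 18×8 = 144.
t* = √144 = 12 min.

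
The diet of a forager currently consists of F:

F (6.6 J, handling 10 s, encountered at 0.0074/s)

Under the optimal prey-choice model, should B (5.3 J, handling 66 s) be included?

On F alone, R = ΣλE/(1+Σλh) = 0.04884/1.074 = 0.04547 J/s.
B: E/h = 5.3/66 = 0.0803 J/s.
0.0803 > 0.04547, so adding B raises the average — include it.

Yes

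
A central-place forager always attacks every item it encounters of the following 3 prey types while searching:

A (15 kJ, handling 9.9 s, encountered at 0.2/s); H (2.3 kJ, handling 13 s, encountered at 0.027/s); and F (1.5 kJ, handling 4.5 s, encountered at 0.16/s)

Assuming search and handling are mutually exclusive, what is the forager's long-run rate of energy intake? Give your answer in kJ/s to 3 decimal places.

0.815 kJ/s

R = Σλ_iE_i / (1 + Σλ_ih_i)
Numerator: 0.2×15 + 0.027×2.3 + 0.16×1.5 = 3.302
Denominator: 1 + 0.2×9.9 + 0.027×13 + 0.16×4.5 = 4.051
R = 3.302/4.051 = 0.8151 kJ/s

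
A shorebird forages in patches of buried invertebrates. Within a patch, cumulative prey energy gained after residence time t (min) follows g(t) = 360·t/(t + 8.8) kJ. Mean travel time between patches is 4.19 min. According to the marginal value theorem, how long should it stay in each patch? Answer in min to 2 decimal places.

By the marginal value theorem, leave when the instantaneous gain rate g'(t) equals the habitat-wide average g(t)/(T + t).
g'(t) = 360·8.8/(t + 8.8)². Setting 360·8.8/(t+8.8)² = 360t/[(t+8.8)(4.19+t)] gives 8.8(4.19+t) = t(t+8.8), so t² = 8.8×4.19 = 36.87.
t* = √36.87 = 6.072 min.

6.07 min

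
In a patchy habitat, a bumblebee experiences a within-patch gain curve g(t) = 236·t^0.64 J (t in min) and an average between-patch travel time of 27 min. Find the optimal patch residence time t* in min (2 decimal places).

Optimal t* satisfies g'(t*) = g(t*)/(T + t*).
g'(t) = 0.64·236·t^-0.36. Setting 0.64·236·t^-0.36 = 236·t^0.64/(27+t) gives 0.64(27+t) = t, so 0.36·t = 0.64×27.
t* = 0.64×27/0.36 = 48 min.

48.00 min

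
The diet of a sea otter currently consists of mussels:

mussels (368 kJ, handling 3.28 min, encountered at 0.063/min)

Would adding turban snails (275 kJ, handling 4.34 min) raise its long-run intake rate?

Yes

Intake rate on the current diet: R = (0.063×368) / (1 + 0.063×3.28) = 23.18/1.207 = 19.21 kJ/min.
Profitability of turban snails: 275/4.34 = 63.36 kJ/min.
Since 63.36 > R, including turban snails increases the long-run rate.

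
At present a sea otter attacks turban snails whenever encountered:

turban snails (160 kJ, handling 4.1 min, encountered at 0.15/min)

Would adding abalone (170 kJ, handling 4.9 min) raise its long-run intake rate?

On turban snails alone, R = ΣλE/(1+Σλh) = 24/1.615 = 14.86 kJ/min.
Profitability of abalone: 170/4.9 = 34.69 kJ/min.
34.69 > 14.86, so adding abalone raises the average — include it.

Yes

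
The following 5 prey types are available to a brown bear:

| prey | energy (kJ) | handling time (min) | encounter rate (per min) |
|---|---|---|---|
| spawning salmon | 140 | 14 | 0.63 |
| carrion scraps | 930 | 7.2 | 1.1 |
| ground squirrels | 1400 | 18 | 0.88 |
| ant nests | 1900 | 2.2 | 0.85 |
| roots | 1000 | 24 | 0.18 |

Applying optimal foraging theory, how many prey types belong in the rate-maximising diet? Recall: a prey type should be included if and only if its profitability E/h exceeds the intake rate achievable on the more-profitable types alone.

Rank by E/h (kJ/min): ant nests 864, carrion scraps 129, ground squirrels 77.8, roots 41.7, spawning salmon 10. Include each in turn until the next type's E/h falls below the running intake rate.
Rate on top 1: 562.7. carrion scraps: 129 < 562.7 → exclude; stop.
Optimal diet: ant nests — 1 of 5 types.

1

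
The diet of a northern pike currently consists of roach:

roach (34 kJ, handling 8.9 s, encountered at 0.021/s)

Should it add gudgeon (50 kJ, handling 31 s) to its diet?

Yes

On roach alone, R = ΣλE/(1+Σλh) = 0.714/1.187 = 0.6016 kJ/s.
Profitability of gudgeon: 50/31 = 1.613 kJ/s.
Since 1.613 > R, including gudgeon increases the long-run rate.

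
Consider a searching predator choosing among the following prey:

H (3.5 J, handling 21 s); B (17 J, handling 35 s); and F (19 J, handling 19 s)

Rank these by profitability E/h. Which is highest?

In descending order of E/h:
F: 19/19 = 1 J/s
B: 17/35 = 0.486 J/s
H: 3.5/21 = 0.167 J/s

F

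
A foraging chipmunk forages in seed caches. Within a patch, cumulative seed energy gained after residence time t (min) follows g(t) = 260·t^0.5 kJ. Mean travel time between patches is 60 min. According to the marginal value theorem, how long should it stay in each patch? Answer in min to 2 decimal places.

60.00 min

Optimal t* satisfies g'(t*) = g(t*)/(T + t*).
g'(t) = 0.5·260·t^-0.5. Setting 0.5·260·t^-0.5 = 260·t^0.5/(60+t) gives 0.5(60+t) = t, so 0.50·t = 0.5×60.
t* = 0.5×60/0.50 = 60 min.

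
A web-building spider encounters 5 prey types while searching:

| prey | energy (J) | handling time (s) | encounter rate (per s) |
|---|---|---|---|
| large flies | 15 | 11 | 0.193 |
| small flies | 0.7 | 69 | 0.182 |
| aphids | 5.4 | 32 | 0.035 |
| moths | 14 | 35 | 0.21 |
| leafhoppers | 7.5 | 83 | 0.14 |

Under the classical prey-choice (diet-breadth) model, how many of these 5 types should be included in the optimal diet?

1

Rank by E/h (J/s): large flies 1.36, moths 0.4, aphids 0.169, leafhoppers 0.0904, small flies 0.0101. Include each in turn until the next type's E/h falls below the running intake rate.
Rate on top 1: 0.927. moths: 0.4 < 0.927 → exclude; stop.
Optimal diet: large flies — 1 of 5 types.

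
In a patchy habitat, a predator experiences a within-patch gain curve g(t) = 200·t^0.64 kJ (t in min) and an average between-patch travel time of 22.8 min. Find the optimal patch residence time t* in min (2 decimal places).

40.53 min

Maximise g(t)/(T+t): set derivative to zero → g'(t)(T+t) = g(t).
g'(t) = 0.64·200·t^-0.36. Setting 0.64·200·t^-0.36 = 200·t^0.64/(22.8+t) gives 0.64(22.8+t) = t, so 0.36·t = 0.64×22.8.
t* = 0.64×22.8/0.36 = 40.53 min.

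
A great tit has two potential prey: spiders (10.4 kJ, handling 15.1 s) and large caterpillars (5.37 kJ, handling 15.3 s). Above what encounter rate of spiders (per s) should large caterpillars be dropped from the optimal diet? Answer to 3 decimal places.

Drop large caterpillars once their profitability E₂/h₂ falls below the rate achievable on spiders alone: E₂/h₂ = λE₁/(1 + λh₁).
Solve for λ: λE₁h₂ = E₂(1 + λh₁) → λ(E₁h₂ − E₂h₁) = E₂ → λ = E₂/(E₁h₂ − E₂h₁).
λ = 5.37/(10.4×15.3 − 5.37×15.1) = 5.37/78.03 = 0.06882 per s.

0.069 per s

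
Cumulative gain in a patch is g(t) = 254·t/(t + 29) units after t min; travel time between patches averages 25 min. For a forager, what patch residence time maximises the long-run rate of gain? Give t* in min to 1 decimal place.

By the marginal value theorem, leave when the instantaneous gain rate g'(t) equals the habitat-wide average g(t)/(T + t).
g'(t) = 254·29/(t + 29)². Setting 254·29/(t+29)² = 254t/[(t+29)(25+t)] gives 29(25+t) = t(t+29), so t² = 29×25 = 725.
t* = √725 = 26.93 min.

26.9 min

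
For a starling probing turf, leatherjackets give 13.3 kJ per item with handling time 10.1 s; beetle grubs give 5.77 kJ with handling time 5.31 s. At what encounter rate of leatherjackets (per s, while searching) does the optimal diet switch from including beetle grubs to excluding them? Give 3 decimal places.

0.467 per s

Drop beetle grubs once their profitability E₂/h₂ falls below the rate achievable on leatherjackets alone: E₂/h₂ = λE₁/(1 + λh₁).
Solve for λ: λE₁h₂ = E₂(1 + λh₁) → λ(E₁h₂ − E₂h₁) = E₂ → λ = E₂/(E₁h₂ − E₂h₁).
λ = 5.77/(13.3×5.31 − 5.77×10.1) = 5.77/12.35 = 0.4674 per s.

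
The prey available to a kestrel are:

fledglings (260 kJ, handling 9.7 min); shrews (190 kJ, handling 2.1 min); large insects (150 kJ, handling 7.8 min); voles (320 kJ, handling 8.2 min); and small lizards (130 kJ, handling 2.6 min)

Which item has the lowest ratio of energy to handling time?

Profitability E/h (kJ/min): fledglings = 260/9.7 = 26.8, shrews = 190/2.1 = 90.5, large insects = 150/7.8 = 19.2, voles = 320/8.2 = 39, small lizards = 130/2.6 = 50.
Ranked: shrews > small lizards > voles > fledglings > large insects.

large insects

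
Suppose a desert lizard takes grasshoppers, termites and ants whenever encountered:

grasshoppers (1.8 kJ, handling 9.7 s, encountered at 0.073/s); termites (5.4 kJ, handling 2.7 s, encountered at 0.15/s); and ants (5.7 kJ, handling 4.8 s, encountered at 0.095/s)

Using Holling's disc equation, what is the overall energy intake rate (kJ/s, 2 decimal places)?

0.58 kJ/s

Energy encountered per unit search time: 0.073×1.8 + 0.15×5.4 + 0.095×5.7 = 1.483 kJ/s.
Handling time per unit search time: 0.073×9.7 + 0.15×2.7 + 0.095×4.8 = 1.569.
Rate = 1.483/(1 + 1.569) = 0.5772 kJ/s.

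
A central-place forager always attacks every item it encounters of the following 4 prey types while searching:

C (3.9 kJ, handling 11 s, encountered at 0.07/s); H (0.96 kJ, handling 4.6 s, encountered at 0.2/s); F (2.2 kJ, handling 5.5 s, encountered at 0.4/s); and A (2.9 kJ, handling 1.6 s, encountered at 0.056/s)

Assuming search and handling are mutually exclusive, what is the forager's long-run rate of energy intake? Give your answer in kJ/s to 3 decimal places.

Energy encountered per unit search time: 0.07×3.9 + 0.2×0.96 + 0.4×2.2 + 0.056×2.9 = 1.507 kJ/s.
Handling time per unit search time: 0.07×11 + 0.2×4.6 + 0.4×5.5 + 0.056×1.6 = 3.98.
Rate = 1.507/(1 + 3.98) = 0.3027 kJ/s.

0.303 kJ/s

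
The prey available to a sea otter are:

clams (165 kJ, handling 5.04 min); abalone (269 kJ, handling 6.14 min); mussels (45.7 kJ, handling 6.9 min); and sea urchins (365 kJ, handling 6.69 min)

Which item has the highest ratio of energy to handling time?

In descending order of E/h:
sea urchins: 365/6.69 = 54.6 kJ/min
abalone: 269/6.14 = 43.8 kJ/min
clams: 165/5.04 = 32.7 kJ/min
mussels: 45.7/6.9 = 6.62 kJ/min

sea urchins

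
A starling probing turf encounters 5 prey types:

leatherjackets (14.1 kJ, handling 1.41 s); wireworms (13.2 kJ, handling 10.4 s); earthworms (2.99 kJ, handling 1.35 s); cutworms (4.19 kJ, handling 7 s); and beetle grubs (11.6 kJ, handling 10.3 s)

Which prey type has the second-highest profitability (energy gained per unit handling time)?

earthworms

In descending order of E/h:
leatherjackets: 14.1/1.41 = 10 kJ/s
earthworms: 2.99/1.35 = 2.21 kJ/s
wireworms: 13.2/10.4 = 1.27 kJ/s
beetle grubs: 11.6/10.3 = 1.13 kJ/s
cutworms: 4.19/7 = 0.599 kJ/s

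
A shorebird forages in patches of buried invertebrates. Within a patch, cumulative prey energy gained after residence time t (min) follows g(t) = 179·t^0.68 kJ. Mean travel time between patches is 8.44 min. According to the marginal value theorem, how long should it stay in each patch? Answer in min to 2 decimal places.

By the marginal value theorem, leave when the instantaneous gain rate g'(t) equals the habitat-wide average g(t)/(T + t).
g'(t) = 0.68·179·t^-0.32. Setting 0.68·179·t^-0.32 = 179·t^0.68/(8.44+t) gives 0.68(8.44+t) = t, so 0.32·t = 0.68×8.44.
t* = 0.68×8.44/0.32 = 17.94 min.

17.94 min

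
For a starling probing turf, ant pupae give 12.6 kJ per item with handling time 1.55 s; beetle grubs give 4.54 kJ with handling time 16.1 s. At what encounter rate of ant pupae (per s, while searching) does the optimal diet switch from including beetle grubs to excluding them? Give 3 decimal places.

0.023 per s

Drop beetle grubs once their profitability E₂/h₂ falls below the rate achievable on ant pupae alone: E₂/h₂ = λE₁/(1 + λh₁).
Solve for λ: λE₁h₂ = E₂(1 + λh₁) → λ(E₁h₂ − E₂h₁) = E₂ → λ = E₂/(E₁h₂ − E₂h₁).
λ = 4.54/(12.6×16.1 − 4.54×1.55) = 4.54/195.8 = 0.02318 per s.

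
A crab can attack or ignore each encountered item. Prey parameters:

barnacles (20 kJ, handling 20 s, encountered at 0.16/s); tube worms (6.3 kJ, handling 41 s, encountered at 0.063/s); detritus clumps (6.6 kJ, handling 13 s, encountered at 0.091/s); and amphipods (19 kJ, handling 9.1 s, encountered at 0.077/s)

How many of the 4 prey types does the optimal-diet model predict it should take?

2

Rank by E/h (kJ/s): amphipods 2.09, barnacles 1, detritus clumps 0.508, tube worms 0.154. Include each in turn until the next type's E/h falls below the running intake rate.
Rate on top 1: 0.8602. barnacles: 1 > 0.8602 → include.
Rate on top 2: 0.9515. detritus clumps: 0.508 < 0.9515 → exclude; stop.
Optimal diet: amphipods, barnacles — 2 of 4 types.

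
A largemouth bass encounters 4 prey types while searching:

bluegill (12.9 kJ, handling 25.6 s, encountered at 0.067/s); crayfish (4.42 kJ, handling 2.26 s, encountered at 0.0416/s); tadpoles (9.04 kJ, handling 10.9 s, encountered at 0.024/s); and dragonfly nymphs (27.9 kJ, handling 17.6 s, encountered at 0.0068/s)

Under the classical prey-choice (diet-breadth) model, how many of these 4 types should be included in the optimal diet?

4

E/h in descending order: crayfish 1.96, dragonfly nymphs 1.59, tadpoles 0.829, bluegill 0.504 kJ/s. The optimal diet is the largest prefix of this list for which every included type satisfies E_i/h_i > R on the types above it.
Rate on top 1: 0.1681. dragonfly nymphs: 1.59 > 0.1681 → include.
Rate on top 2: 0.3078. tadpoles: 0.829 > 0.3078 → include.
Rate on top 3: 0.4003. bluegill: 0.504 > 0.4003 → include.
Optimal diet: crayfish, dragonfly nymphs, tadpoles, bluegill — 4 of 4 types.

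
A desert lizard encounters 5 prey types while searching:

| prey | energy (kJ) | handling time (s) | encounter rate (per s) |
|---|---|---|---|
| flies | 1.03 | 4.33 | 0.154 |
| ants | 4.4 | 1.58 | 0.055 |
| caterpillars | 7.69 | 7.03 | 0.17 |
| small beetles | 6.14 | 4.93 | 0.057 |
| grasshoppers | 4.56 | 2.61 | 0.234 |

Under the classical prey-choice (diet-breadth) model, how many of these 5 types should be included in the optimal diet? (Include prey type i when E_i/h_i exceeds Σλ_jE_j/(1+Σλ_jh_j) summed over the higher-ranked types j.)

Profitabilities (E/h, kJ/s): ants 2.78, grasshoppers 1.75, small beetles 1.25, caterpillars 1.09, flies 0.238. Add prey in this order while the next type's profitability exceeds the intake rate on those already taken.
Rate on top 1: 0.2227. grasshoppers: 1.75 > 0.2227 → include.
Rate on top 2: 0.7711. small beetles: 1.25 > 0.7711 → include.
Rate on top 3: 0.8385. caterpillars: 1.09 > 0.8385 → include.
Rate on top 4: 0.9346. flies: 0.238 < 0.9346 → exclude; stop.
Optimal diet: ants, grasshoppers, small beetles, caterpillars — 4 of 5 types.

4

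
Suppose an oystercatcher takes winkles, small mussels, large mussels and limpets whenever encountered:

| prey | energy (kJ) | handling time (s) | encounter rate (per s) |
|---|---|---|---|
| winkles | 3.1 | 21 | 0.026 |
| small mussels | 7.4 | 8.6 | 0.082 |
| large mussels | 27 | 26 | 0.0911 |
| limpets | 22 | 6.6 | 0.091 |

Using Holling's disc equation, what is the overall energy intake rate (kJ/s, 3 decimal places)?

0.986 kJ/s

R = Σλ_iE_i / (1 + Σλ_ih_i)
Numerator: 0.026×3.1 + 0.082×7.4 + 0.0911×27 + 0.091×22 = 5.149
Denominator: 1 + 0.026×21 + 0.082×8.6 + 0.0911×26 + 0.091×6.6 = 5.22
R = 5.149/5.22 = 0.9863 kJ/s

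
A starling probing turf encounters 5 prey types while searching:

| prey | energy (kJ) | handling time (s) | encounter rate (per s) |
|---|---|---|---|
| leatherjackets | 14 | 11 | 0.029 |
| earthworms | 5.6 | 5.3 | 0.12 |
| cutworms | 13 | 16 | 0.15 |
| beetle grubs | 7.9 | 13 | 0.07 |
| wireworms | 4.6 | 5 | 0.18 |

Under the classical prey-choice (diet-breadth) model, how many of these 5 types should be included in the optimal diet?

4

Profitabilities (E/h, kJ/s): leatherjackets 1.27, earthworms 1.06, wireworms 0.92, cutworms 0.812, beetle grubs 0.608. Add prey in this order while the next type's profitability exceeds the intake rate on those already taken.
Rate on top 1: 0.3078. earthworms: 1.06 > 0.3078 → include.
Rate on top 2: 0.5514. wireworms: 0.92 > 0.5514 → include.
Rate on top 3: 0.6676. cutworms: 0.812 > 0.6676 → include.
Rate on top 4: 0.7338. beetle grubs: 0.608 < 0.7338 → exclude; stop.
Optimal diet: leatherjackets, earthworms, wireworms, cutworms — 4 of 5 types.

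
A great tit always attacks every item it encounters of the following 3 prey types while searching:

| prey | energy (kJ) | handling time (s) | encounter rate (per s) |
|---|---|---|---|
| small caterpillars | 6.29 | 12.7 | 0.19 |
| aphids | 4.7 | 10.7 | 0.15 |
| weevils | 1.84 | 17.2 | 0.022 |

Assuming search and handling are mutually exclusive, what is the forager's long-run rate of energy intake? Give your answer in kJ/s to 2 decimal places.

Energy encountered per unit search time: 0.19×6.29 + 0.15×4.7 + 0.022×1.84 = 1.941 kJ/s.
Handling time per unit search time: 0.19×12.7 + 0.15×10.7 + 0.022×17.2 = 4.396.
Rate = 1.941/(1 + 4.396) = 0.3596 kJ/s.

0.36 kJ/s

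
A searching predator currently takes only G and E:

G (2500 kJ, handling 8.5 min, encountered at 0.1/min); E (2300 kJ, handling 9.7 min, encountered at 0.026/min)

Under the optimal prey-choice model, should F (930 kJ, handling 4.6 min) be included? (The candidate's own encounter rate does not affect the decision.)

Intake rate on the current diet: R = (0.1×2500 + 0.026×2300) / (1 + 0.1×8.5 + 0.026×9.7) = 309.8/2.102 = 147.4 kJ/min.
Profitability of F: 930/4.6 = 202.2 kJ/min.
202.2 > 147.4, so adding F raises the average — include it.

Yes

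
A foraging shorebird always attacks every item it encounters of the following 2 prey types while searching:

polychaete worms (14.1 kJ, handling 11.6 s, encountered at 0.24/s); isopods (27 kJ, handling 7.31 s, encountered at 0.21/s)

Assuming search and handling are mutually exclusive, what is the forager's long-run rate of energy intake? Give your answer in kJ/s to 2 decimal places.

R = (0.24×14.1 + 0.21×27) / (1 + 0.24×11.6 + 0.21×7.31) = 9.054/5.319 = 1.702 kJ/s.

1.70 kJ/s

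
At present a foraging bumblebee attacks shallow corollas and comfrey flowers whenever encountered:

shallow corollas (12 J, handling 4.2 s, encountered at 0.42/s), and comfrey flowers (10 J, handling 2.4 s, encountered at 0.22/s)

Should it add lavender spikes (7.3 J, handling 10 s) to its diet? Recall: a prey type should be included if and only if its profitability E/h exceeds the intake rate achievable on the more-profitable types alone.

No

Current rate: (0.42×12 + 0.22×10)/(1 + 0.42×4.2 + 0.22×2.4) = 2.199 J/s.
lavender spikes: E/h = 7.3/10 = 0.73 J/s.
Since 0.73 < R, time spent handling lavender spikes is better spent searching.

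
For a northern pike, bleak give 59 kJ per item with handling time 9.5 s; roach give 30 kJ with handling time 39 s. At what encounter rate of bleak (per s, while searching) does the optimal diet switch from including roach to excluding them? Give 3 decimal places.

0.015 per s

The zero-one rule: include roach iff E₂/h₂ > λE₁/(1+λh₁). Equality gives the switch point.
λE₁h₂ = E₂ + λE₂h₁ ⇒ λ = E₂/(E₁h₂ − E₂h₁) = 30/(2301 − 285) = 0.01488 per s.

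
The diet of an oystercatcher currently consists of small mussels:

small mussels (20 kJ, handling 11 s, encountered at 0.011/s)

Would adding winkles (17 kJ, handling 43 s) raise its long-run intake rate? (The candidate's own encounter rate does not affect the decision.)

Yes

Intake rate on the current diet: R = (0.011×20) / (1 + 0.011×11) = 0.22/1.121 = 0.1963 kJ/s.
winkles: E/h = 17/43 = 0.3953 kJ/s.
0.3953 > 0.1963, so adding winkles raises the average — include it.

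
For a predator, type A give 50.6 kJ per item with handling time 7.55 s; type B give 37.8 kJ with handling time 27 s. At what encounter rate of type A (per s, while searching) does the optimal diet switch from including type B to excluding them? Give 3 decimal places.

The zero-one rule: include type B iff E₂/h₂ > λE₁/(1+λh₁). Equality gives the switch point.
λE₁h₂ = E₂ + λE₂h₁ ⇒ λ = E₂/(E₁h₂ − E₂h₁) = 37.8/(1366 − 285.4) = 0.03497 per s.

0.035 per s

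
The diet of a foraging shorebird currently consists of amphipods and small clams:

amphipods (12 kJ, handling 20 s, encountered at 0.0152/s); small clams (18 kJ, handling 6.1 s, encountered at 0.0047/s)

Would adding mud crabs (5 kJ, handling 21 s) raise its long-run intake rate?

On amphipods and small clams alone, R = ΣλE/(1+Σλh) = 0.267/1.333 = 0.2003 kJ/s.
Profitability of mud crabs: 5/21 = 0.2381 kJ/s.
Since 0.2381 > R, including mud crabs increases the long-run rate.

Yes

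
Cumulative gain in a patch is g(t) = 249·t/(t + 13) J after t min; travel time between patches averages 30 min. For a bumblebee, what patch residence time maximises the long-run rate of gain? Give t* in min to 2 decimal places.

By the marginal value theorem, leave when the instantaneous gain rate g'(t) equals the habitat-wide average g(t)/(T + t).
g'(t) = 249·13/(t + 13)². Setting 249·13/(t+13)² = 249t/[(t+13)(30+t)] gives 13(30+t) = t(t+13), so t² = 13×30 = 390.
t* = √390 = 19.75 min.

19.75 min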